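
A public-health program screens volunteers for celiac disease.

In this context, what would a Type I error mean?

A Type I error would mean concluding that the patient has celiac disease when in fact the patient does not have celiac disease.

With the conventional null hypothesis that the patient does not have celiac disease:
A Type I error is rejecting H₀ when H₀ is true.
Here that means flagging the patient as positive and ordering follow-up testing when actually the patient does not have celiac disease.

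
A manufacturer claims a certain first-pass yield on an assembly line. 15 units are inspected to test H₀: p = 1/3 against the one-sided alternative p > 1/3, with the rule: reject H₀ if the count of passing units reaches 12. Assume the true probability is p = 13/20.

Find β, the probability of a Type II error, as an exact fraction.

6777270377107586237/8192000000000000000

β = P(fail to reject H₀ | Ha true) = P(K ≤ 11 | p = 13/20), K ~ Binomial(15, 13/20).
Summing C(15,j)·(13/20)^j·(7/20)^{15-j} for j = 0..11 gives 6777270377107586237/8192000000000000000.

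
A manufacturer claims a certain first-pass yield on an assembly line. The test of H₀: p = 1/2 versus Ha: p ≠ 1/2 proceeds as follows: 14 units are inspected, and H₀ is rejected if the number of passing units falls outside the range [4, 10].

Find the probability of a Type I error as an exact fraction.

235/4096

α = P(K ≤ 3 or K ≥ 11 | p = 1/2), K ~ Binomial(14, 1/2).
The two tails are symmetric, so α = 2·(1 + 14 + 91 + 364)/2^14 = 940/16384 = 235/4096.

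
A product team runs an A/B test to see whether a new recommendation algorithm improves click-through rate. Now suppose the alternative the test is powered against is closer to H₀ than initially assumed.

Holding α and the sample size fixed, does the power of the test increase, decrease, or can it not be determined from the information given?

It decreases.

When the true parameter is near the null value, the test has a harder time distinguishing Ha from H₀.
Since power = 1 − β and β increases, power decreases.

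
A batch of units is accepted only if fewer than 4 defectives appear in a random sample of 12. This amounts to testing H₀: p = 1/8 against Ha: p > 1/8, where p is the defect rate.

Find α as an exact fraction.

Under H₀, X ~ Binomial(12, 1/8); the Type I error rate is P(X ≥ 4).
Computing the lower-tail complement: 1 − 65090368091/68719476736 = 3629108645/68719476736.

3629108645/68719476736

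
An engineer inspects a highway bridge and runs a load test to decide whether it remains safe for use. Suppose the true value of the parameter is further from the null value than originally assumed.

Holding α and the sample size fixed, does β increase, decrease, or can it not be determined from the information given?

A larger true effect moves the Ha sampling distribution further from the H₀ critical value, making rejection more likely when Ha is true.

It decreases.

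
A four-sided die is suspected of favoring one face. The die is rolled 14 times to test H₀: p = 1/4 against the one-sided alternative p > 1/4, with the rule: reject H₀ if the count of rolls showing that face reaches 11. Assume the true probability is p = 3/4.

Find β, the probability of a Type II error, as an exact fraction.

64244663/134217728

β = P(fail to reject H₀ | Ha true) = P(K ≤ 10 | p = 3/4), K ~ Binomial(14, 3/4).
Equivalently, β = 1 − P(K ≥ 11) = 64244663/134217728.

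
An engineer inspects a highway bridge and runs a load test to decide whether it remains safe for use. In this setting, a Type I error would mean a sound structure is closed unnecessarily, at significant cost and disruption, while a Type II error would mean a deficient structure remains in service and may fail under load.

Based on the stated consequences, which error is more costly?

The Type II consequence (a deficient structure remains in service and may fail under load) is more severe than the Type I consequence (a sound structure is closed unnecessarily, at significant cost and disruption).

Type II error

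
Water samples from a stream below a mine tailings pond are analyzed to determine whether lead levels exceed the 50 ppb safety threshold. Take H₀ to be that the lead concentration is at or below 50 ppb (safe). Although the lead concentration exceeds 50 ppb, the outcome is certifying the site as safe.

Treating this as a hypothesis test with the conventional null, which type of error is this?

Type II error

'Certifying the site as safe' corresponds to failing to reject H₀.
H₀ was not rejected but H₀ is false — a Type II error (false negative).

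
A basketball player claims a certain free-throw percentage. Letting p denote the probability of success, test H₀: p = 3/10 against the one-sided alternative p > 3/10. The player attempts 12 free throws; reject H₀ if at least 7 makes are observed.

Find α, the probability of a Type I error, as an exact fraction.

19300421529/500000000000

The Type I error probability is α = P(S ≥ 7) computed under H₀, where S ~ Binomial(12, 3/10).
Adding the binomial terms for j = 7 through 12 with p = 3/10 yields 19300421529/500000000000.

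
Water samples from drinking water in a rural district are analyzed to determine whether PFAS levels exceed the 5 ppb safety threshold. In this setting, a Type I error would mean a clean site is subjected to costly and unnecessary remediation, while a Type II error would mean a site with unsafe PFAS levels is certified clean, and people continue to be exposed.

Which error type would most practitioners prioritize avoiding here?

The Type II consequence (a site with unsafe PFAS levels is certified clean, and people continue to be exposed) is more severe than the Type I consequence (a clean site is subjected to costly and unnecessary remediation).

Type II error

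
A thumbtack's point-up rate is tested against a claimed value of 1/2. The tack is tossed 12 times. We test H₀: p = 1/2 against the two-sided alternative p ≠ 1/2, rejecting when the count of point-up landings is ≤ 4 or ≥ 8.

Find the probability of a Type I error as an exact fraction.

397/1024

Under H₀, S ~ Binomial(12, 1/2); α is the probability of landing in either tail, P(S ≤ 4) + P(S ≥ 8).
The two tails are symmetric, so α = 2·(1 + 12 + 66 + 220 + 495)/2^12 = 1588/4096 = 397/1024.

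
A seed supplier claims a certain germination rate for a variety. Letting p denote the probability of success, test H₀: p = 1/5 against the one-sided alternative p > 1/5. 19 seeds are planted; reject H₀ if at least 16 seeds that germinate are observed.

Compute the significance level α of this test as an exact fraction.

α = P(reject H₀ | H₀ true) = P(S ≥ 16 | p = 1/5), with S ~ Binomial(19, 1/5).
Summing C(19,j)(1/5)^j(4/5)^{19−j} for j = 16,…,19 gives 64829/19073486328125.

64829/19073486328125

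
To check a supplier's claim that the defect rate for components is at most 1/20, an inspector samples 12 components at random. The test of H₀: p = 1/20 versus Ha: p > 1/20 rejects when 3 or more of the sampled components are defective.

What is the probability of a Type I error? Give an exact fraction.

16030320228069/819200000000000

The significance level is the probability, assuming p = 1/20, of seeing 3 or more defectives in 12 draws.
α = 1 − P(S ≤ 2) = 1 − 803169679771931/819200000000000 = 16030320228069/819200000000000.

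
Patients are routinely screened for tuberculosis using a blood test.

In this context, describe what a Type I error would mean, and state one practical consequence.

With the conventional null hypothesis that the patient does not have tuberculosis:
A Type I error is rejecting H₀ when H₀ is true.
Here that means flagging the patient as positive and ordering follow-up testing when actually the patient does not have tuberculosis.

A Type I error would mean concluding that the patient has tuberculosis when in fact the patient does not have tuberculosis. Consequence: a healthy patient suffers needless anxiety and the cost of confirmatory testing.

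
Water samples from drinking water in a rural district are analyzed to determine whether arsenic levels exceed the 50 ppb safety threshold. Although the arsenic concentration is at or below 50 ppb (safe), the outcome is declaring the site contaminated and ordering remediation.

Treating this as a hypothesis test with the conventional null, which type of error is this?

The null hypothesis here is that the arsenic concentration is at or below 50 ppb (safe).
'Declaring the site contaminated and ordering remediation' corresponds to rejecting H₀.
H₀ was rejected but H₀ is true — a Type I error (false positive).

Type I error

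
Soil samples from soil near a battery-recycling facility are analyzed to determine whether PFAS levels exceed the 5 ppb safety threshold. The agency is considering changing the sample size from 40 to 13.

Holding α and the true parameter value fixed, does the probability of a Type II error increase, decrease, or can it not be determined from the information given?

With less data the test statistic is noisier; under Ha, more outcomes land inside the acceptance region.

It increases.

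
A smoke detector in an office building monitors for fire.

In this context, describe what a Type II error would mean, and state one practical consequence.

A Type II error would mean concluding that there is no fire (or at least failing to establish that there is a fire) when in fact there is a fire. Consequence: a real fire goes undetected.

With the conventional null hypothesis that there is no fire:
A Type II error is failing to reject H₀ when H₀ is false.
Here that means remaining silent when actually there is a fire.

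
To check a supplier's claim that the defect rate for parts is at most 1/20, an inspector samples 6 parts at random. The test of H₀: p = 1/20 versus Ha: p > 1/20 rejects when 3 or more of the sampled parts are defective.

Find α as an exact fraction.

Under H₀, X ~ Binomial(6, 1/20); the Type I error rate is P(X ≥ 3).
α = 1 − P(X ≤ 2) = 1 − 6385729/6400000 = 14271/6400000.

14271/6400000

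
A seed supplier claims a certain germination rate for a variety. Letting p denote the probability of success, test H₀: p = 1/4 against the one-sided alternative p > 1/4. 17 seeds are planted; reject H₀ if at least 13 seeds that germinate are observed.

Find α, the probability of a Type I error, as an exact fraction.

3319/268435456

The Type I error probability is α = P(S ≥ 13) computed under H₀, where S ~ Binomial(17, 1/4).
P(S ≥ 13) = Σ_{j=13}^{17} C(17,j)·(1/4)^j·(3/4)^{17-j} = 3319/268435456.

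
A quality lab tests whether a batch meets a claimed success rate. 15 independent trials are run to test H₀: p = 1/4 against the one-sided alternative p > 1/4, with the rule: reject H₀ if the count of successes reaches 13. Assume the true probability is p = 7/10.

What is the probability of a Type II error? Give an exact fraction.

Under the alternative p = 7/10, S ~ Binomial(15, 7/10); β is the probability the test does not reject, P(S < 13).
Summing C(15,j)·(7/10)^j·(3/10)^{15-j} for j = 0..12 gives 873172285377237/1000000000000000.

873172285377237/1000000000000000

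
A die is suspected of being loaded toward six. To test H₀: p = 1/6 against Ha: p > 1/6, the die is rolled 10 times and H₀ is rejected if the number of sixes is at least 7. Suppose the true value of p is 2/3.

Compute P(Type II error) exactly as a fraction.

8675/19683

Under the alternative p = 2/3, S ~ Binomial(10, 2/3); β is the probability the test does not reject, P(S < 7).
Summing C(10,j)·(2/3)^j·(1/3)^{10-j} for j = 0..6 gives 8675/19683.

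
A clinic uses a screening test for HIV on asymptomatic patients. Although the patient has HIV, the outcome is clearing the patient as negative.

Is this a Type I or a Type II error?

The null hypothesis here is that the patient does not have HIV.
'Clearing the patient as negative' corresponds to failing to reject H₀.
H₀ was not rejected but H₀ is false — a Type II error (false negative).

Type II error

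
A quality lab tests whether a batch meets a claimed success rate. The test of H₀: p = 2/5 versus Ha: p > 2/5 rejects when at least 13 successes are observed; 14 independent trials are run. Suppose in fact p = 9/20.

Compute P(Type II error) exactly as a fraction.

A Type II error is failing to reject when Ha holds: with p = 9/20, β = P(X ≤ 12).
Summing C(14,j)·(9/20)^j·(11/20)^{14-j} for j = 0..12 gives 1637985675869982373/1638400000000000000.

1637985675869982373/1638400000000000000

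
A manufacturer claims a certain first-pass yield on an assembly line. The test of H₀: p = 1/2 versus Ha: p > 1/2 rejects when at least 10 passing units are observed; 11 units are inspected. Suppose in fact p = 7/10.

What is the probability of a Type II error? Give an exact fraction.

Under the alternative p = 7/10, K ~ Binomial(11, 7/10); β is the probability the test does not reject, P(K < 10).
Adding the binomial probabilities P(K=0)+…+P(K=9) at p = 7/10 gives 2217524751/2500000000.

2217524751/2500000000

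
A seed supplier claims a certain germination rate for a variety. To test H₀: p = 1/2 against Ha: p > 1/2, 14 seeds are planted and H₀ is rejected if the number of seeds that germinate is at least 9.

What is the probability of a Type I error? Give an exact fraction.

3473/16384

α = P(reject H₀ | H₀ true) = P(S ≥ 9 | p = 1/2), with S ~ Binomial(14, 1/2).
That's C(14,9) + C(14,10) + C(14,11) + C(14,12) + C(14,13) + C(14,14) over 2^14, i.e. (2002 + 1001 + 364 + 91 + 14 + 1)/16384 = 3473/16384.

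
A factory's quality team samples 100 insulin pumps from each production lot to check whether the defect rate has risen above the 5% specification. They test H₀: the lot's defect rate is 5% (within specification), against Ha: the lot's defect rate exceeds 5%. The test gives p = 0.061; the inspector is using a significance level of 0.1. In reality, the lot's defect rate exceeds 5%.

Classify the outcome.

Neither — the decision is correct.

Since p = 0.061 < α = 0.1, H₀ is rejected.
H₀ is false (actually the lot's defect rate exceeds 5%).
The decision matches the true state — no error.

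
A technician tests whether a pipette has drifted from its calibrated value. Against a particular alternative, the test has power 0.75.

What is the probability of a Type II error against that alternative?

0.25

Power = 1 − β, so β = 1 − 0.75 = 0.25.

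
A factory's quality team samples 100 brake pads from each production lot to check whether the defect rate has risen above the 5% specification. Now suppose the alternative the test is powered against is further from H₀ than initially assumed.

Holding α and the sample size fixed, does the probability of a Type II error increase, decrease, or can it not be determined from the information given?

It decreases.

A larger true effect moves the Ha sampling distribution further from the H₀ critical value, making rejection more likely when Ha is true.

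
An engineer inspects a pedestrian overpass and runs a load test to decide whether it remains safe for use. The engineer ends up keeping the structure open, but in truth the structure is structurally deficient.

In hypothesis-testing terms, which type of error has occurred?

Type II error

The null hypothesis here is that the structure meets the required load capacity (safe).
'Keeping the structure open' corresponds to failing to reject H₀.
H₀ was not rejected but H₀ is false — a Type II error (false negative).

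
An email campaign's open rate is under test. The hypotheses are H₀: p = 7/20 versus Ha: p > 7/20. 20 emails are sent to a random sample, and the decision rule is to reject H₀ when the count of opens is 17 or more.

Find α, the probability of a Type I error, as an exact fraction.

637973598365478054631/104857600000000000000000000

The Type I error probability is α = P(Y ≥ 17) computed under H₀, where Y ~ Binomial(20, 7/20).
Adding the binomial terms for j = 17 through 20 with p = 7/20 yields 637973598365478054631/104857600000000000000000000.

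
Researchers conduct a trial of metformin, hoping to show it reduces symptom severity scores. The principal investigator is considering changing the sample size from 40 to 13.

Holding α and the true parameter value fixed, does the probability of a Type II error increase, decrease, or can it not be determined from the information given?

It increases.

With less data the test statistic is noisier; under Ha, more outcomes land inside the acceptance region.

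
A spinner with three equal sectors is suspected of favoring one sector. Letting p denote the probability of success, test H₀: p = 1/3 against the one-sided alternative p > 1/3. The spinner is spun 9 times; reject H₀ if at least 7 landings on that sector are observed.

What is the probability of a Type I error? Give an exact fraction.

163/19683

α = P(reject H₀ | H₀ true) = P(S ≥ 7 | p = 1/3), with S ~ Binomial(9, 1/3).
P(S ≥ 7) = Σ_{j=7}^{9} C(9,j)·(1/3)^j·(2/3)^{9-j} = 163/19683.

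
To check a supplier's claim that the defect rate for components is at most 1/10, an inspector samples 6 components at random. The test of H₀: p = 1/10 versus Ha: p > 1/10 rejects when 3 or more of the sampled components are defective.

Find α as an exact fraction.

α = P(reject H₀ | H₀ true) = P(X ≥ 3 | p = 1/10), X ~ Binomial(6, 1/10).
Computing the lower-tail complement: 1 − 19683/20000 = 317/20000.

317/20000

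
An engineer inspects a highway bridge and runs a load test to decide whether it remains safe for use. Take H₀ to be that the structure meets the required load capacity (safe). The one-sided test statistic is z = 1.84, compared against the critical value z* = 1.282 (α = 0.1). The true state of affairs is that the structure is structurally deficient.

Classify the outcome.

No error (correct decision).

Since z = 1.84 > z* = 1.282, H₀ is rejected.
H₀ is false (actually the structure is structurally deficient).
The decision matches the true state — no error.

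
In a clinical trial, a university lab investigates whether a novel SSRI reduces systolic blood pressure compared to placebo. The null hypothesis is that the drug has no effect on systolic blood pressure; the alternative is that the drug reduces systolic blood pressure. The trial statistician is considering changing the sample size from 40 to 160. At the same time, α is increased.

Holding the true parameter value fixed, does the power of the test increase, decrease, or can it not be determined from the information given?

Increasing n separates the H₀ and Ha sampling distributions, so under Ha fewer outcomes land in the acceptance region. A larger α widens the rejection region, so when the alternative is true more outcomes lead to rejection — failing to reject becomes less likely. Both changes push β in the same direction.
Since power = 1 − β and β decreases, power increases.

It increases.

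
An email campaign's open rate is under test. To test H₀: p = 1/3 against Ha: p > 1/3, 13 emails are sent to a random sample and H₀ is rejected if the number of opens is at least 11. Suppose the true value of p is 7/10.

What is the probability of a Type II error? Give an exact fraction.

Under the alternative p = 7/10, S ~ Binomial(13, 7/10); β is the probability the test does not reject, P(S < 11).
Summing C(13,j)·(7/10)^j·(3/10)^{13-j} for j = 0..10 gives 7788298257/9765625000.

7788298257/9765625000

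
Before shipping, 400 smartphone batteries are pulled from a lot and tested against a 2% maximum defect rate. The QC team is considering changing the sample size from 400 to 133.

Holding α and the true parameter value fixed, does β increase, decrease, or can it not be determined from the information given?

A smaller sample increases the standard error, so the sampling distributions under H₀ and Ha overlap more.

It increases.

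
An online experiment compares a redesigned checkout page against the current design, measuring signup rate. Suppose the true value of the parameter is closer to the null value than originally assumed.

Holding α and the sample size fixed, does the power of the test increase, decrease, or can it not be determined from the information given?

It decreases.

A smaller departure from H₀ means the test statistic under Ha is distributed closer to where it would be under H₀; rejection becomes less likely.
Since power = 1 − β and β increases, power decreases.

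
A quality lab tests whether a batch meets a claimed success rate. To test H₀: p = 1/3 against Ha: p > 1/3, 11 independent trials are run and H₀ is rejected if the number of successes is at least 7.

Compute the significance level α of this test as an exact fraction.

2281/59049

Under H₀, Y ~ Binomial(11, 1/3), and α = P(Y ≥ 7).
P(Y ≥ 7) = Σ_{j=7}^{11} C(11,j)·(1/3)^j·(2/3)^{11-j} = 2281/59049.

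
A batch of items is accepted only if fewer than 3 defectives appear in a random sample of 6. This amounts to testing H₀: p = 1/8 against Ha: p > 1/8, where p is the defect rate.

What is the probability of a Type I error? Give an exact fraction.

The significance level is the probability, assuming p = 1/8, of seeing 3 or more defectives in 6 draws.
Computing the lower-tail complement: 1 − 127253/131072 = 3819/131072.

3819/131072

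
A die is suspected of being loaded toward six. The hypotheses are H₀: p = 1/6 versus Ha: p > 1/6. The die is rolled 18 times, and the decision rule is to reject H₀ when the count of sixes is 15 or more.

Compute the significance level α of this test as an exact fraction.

Under H₀, K ~ Binomial(18, 1/6), and α = P(K ≥ 15).
P(K ≥ 15) = Σ_{j=15}^{18} C(18,j)·(1/6)^j·(5/6)^{18-j} = 26479/25389989167104.

26479/25389989167104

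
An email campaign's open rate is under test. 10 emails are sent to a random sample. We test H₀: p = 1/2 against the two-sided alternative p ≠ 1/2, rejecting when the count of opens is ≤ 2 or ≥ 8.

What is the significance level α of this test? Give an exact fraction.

The significance level is the null-hypothesis probability of the rejection region {≤2} ∪ {≥8}.
Each tail has probability (1 + 10 + 45)/1024; doubling gives α = 112/1024 = 7/64.

7/64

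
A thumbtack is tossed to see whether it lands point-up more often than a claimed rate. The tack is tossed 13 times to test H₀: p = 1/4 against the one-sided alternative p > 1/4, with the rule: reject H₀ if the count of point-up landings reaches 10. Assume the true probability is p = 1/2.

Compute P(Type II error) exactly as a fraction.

3907/4096

Under the alternative p = 1/2, K ~ Binomial(13, 1/2); β is the probability the test does not reject, P(K < 10).
Equivalently, β = 1 − P(K ≥ 10) = 3907/4096.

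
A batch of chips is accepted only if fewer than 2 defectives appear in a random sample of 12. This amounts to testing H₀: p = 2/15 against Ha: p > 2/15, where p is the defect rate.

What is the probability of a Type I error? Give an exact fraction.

Under H₀, S ~ Binomial(12, 2/15); the Type I error rate is P(S ≥ 2).
α = 1 − P(S ≤ 1) = 1 − 66309934579369/129746337890625 = 63436403311256/129746337890625.

63436403311256/129746337890625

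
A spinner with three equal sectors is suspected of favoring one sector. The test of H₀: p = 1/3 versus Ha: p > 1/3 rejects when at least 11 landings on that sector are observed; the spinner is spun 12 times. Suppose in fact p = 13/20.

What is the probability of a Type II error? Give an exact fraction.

3922160441778411/4096000000000000

A Type II error is failing to reject when Ha holds: with p = 13/20, β = P(K ≤ 10).
Equivalently, β = 1 − P(K ≥ 11) = 3922160441778411/4096000000000000.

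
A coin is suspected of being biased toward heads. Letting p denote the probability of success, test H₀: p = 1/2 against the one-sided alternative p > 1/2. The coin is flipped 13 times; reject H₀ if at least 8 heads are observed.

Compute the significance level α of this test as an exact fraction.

Under H₀, S ~ Binomial(13, 1/2), and α = P(S ≥ 8).
Summing the upper tail: (1287 + 715 + 286 + 78 + 13 + 1) / 2^13 = 2380/8192 = 595/2048.

595/2048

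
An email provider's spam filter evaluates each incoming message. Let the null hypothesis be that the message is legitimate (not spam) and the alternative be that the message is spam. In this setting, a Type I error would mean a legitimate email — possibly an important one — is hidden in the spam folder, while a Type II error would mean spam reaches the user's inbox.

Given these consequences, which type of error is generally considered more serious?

Type I error

The Type I consequence (a legitimate email — possibly an important one — is hidden in the spam folder) is more severe than the Type II consequence (spam reaches the user's inbox).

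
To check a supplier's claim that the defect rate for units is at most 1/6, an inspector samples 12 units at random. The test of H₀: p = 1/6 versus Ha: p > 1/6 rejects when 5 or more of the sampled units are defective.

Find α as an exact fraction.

The significance level is the probability, assuming p = 1/6, of seeing 5 or more defectives in 12 draws.
Computing the lower-tail complement: 1 − 349609375/362797056 = 13187681/362797056.

13187681/362797056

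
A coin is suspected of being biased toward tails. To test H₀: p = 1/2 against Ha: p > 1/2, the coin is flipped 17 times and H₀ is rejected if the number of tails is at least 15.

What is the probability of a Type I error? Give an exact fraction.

77/65536

α = P(reject H₀ | H₀ true) = P(X ≥ 15 | p = 1/2), with X ~ Binomial(17, 1/2).
P(X ≥ 15) = [C(17,15) + C(17,16) + C(17,17)] / 2^17 = (136 + 17 + 1) / 131072 = 154/131072 = 77/65536.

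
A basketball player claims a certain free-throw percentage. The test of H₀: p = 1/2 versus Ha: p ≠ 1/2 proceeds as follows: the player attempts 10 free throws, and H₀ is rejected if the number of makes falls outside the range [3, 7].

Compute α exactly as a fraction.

α = P(X ≤ 2 or X ≥ 8 | p = 1/2), X ~ Binomial(10, 1/2).
The two tails are symmetric, so α = 2·(1 + 10 + 45)/2^10 = 112/1024 = 7/64.

7/64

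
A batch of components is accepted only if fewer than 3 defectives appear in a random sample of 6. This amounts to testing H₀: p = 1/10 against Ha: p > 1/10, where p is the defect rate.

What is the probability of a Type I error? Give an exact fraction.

Under H₀, S ~ Binomial(6, 1/10); the Type I error rate is P(S ≥ 3).
α = 1 − P(S ≤ 2) = 1 − 19683/20000 = 317/20000.

317/20000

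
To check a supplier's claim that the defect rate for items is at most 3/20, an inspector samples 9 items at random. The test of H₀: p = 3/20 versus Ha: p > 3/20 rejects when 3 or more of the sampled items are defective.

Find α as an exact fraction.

Under H₀, S ~ Binomial(9, 3/20); the Type I error rate is P(S ≥ 3).
Via the complement, α = 1 − Σ_{j=0}^{2} C(9,j)(3/20)^j(17/20)^{9-j} = 4507308909/32000000000.

4507308909/32000000000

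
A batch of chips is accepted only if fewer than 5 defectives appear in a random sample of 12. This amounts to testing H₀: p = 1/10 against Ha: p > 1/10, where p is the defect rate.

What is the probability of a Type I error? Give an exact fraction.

The significance level is the probability, assuming p = 1/10, of seeing 5 or more defectives in 12 draws.
Via the complement, α = 1 − Σ_{j=0}^{4} C(12,j)(1/10)^j(9/10)^{12-j} = 432934327/100000000000.

432934327/100000000000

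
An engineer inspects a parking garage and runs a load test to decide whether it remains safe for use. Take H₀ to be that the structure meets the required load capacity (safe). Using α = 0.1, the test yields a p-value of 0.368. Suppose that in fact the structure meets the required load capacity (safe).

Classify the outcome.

Neither — the decision is correct.

Since p = 0.368 ≥ α = 0.1, H₀ is not rejected.
H₀ is true (actually the structure meets the required load capacity (safe)).
The decision matches the true state — no error.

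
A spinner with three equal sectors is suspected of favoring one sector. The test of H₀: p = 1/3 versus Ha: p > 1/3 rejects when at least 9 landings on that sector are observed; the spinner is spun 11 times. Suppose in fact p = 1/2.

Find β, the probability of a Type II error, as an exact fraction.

β = P(fail to reject H₀ | Ha true) = P(K ≤ 8 | p = 1/2), K ~ Binomial(11, 1/2).
Equivalently, β = 1 − P(K ≥ 9) = 1981/2048.

1981/2048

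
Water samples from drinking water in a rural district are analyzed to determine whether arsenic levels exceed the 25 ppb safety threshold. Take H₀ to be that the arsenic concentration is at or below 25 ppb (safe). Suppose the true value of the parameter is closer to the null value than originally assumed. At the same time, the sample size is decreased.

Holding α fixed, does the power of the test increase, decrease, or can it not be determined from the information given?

When the true parameter is near the null value, the test has a harder time distinguishing Ha from H₀. A smaller sample increases the standard error, so the sampling distributions under H₀ and Ha overlap more. Both changes push β in the same direction.
Since power = 1 − β and β increases, power decreases.

It decreases.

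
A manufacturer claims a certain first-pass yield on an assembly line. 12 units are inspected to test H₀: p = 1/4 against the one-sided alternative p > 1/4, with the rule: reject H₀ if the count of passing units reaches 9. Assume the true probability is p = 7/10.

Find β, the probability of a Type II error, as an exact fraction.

101496845313/200000000000

A Type II error is failing to reject when Ha holds: with p = 7/10, β = P(S ≤ 8).
Summing C(12,j)·(7/10)^j·(3/10)^{12-j} for j = 0..8 gives 101496845313/200000000000.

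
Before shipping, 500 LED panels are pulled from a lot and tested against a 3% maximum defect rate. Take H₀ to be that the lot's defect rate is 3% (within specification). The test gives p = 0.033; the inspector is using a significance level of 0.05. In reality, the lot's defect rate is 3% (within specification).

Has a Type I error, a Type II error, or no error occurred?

Type I error

Since p = 0.033 < α = 0.05, H₀ is rejected.
H₀ is true (actually the lot's defect rate is 3% (within specification)).
Rejecting a true H₀ is a Type I error.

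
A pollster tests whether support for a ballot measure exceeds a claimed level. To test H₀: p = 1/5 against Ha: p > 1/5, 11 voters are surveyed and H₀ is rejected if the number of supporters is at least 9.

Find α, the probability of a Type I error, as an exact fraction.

37/1953125

The Type I error probability is α = P(X ≥ 9) computed under H₀, where X ~ Binomial(11, 1/5).
Summing C(11,j)(1/5)^j(4/5)^{11−j} for j = 9,…,11 gives 37/1953125.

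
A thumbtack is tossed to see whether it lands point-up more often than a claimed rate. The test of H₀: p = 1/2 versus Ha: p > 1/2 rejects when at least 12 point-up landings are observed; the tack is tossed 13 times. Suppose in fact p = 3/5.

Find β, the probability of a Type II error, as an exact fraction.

β = P(fail to reject H₀ | Ha true) = P(K ≤ 11 | p = 3/5), K ~ Binomial(13, 3/5).
Adding the binomial probabilities P(K=0)+…+P(K=11) at p = 3/5 gives 1205291336/1220703125.

1205291336/1220703125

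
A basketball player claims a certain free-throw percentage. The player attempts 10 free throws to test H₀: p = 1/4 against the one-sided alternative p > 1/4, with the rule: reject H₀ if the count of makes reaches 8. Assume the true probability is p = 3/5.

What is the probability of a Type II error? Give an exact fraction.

Under the alternative p = 3/5, K ~ Binomial(10, 3/5); β is the probability the test does not reject, P(K < 8).
Equivalently, β = 1 − P(K ≥ 8) = 8131936/9765625.

8131936/9765625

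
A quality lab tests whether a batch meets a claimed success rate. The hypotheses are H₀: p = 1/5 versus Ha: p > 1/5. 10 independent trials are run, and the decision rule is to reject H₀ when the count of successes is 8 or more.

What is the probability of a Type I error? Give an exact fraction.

α = P(reject H₀ | H₀ true) = P(X ≥ 8 | p = 1/5), with X ~ Binomial(10, 1/5).
P(X ≥ 8) = Σ_{j=8}^{10} C(10,j)·(1/5)^j·(4/5)^{10-j} = 761/9765625.

761/9765625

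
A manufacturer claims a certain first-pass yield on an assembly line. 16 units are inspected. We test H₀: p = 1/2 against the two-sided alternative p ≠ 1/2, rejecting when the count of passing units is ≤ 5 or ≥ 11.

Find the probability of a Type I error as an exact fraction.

Under H₀, K ~ Binomial(16, 1/2); α is the probability of landing in either tail, P(K ≤ 5) + P(K ≥ 11).
Each tail has probability (1 + 16 + 120 + 560 + 1820 + 4368)/65536; doubling gives α = 13770/65536 = 6885/32768.

6885/32768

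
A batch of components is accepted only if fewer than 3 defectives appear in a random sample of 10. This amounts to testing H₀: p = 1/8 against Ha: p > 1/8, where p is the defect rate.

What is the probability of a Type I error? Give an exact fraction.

32078615/268435456

α = P(reject H₀ | H₀ true) = P(X ≥ 3 | p = 1/8), X ~ Binomial(10, 1/8).
Via the complement, α = 1 − Σ_{j=0}^{2} C(10,j)(1/8)^j(7/8)^{10-j} = 32078615/268435456.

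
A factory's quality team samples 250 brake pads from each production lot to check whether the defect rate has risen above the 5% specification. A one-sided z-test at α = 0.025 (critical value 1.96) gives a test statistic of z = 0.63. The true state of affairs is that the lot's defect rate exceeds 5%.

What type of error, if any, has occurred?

The conventional null hypothesis is that the lot's defect rate is 5% (within specification).
Since z = 0.63 ≤ z* = 1.96, H₀ is not rejected.
H₀ is false (actually the lot's defect rate exceeds 5%).
Failing to reject a false H₀ is a Type II error.

Type II error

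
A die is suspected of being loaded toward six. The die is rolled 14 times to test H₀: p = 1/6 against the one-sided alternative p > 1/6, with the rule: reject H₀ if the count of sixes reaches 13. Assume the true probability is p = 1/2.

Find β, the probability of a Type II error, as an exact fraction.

16369/16384

A Type II error is failing to reject when Ha holds: with p = 1/2, β = P(S ≤ 12).
Equivalently, β = 1 − P(S ≥ 13) = 16369/16384.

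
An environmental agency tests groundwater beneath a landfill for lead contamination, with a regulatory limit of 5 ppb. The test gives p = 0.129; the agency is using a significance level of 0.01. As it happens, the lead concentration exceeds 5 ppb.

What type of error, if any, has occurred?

The conventional null hypothesis is that the lead concentration is at or below 5 ppb (safe).
Since p = 0.129 ≥ α = 0.01, H₀ is not rejected.
H₀ is false (actually the lead concentration exceeds 5 ppb).
Failing to reject a false H₀ is a Type II error.

Type II error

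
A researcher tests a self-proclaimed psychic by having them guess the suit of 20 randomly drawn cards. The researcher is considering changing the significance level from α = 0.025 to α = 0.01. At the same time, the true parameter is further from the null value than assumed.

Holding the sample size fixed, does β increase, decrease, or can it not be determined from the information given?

Cannot be determined from the information given.

The first change alone would make β increase; the second alone would make β decrease. Which effect dominates depends on the magnitudes, which are not given.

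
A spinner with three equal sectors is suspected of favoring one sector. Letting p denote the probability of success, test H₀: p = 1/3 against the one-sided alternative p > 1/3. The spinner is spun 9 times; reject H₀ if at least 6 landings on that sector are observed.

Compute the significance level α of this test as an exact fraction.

Under H₀, K ~ Binomial(9, 1/3), and α = P(K ≥ 6).
P(K ≥ 6) = Σ_{j=6}^{9} C(9,j)·(1/3)^j·(2/3)^{9-j} = 835/19683.

835/19683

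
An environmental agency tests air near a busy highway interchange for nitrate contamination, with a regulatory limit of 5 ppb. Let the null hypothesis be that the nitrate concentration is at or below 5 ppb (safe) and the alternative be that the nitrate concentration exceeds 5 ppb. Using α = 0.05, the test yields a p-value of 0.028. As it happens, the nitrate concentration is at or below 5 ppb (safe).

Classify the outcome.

Type I error

Since p = 0.028 < α = 0.05, H₀ is rejected.
H₀ is true (actually the nitrate concentration is at or below 5 ppb (safe)).
Rejecting a true H₀ is a Type I error.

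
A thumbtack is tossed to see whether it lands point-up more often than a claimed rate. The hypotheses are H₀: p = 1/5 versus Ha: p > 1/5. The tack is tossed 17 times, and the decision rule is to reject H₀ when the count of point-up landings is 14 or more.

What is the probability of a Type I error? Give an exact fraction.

The Type I error probability is α = P(X ≥ 14) computed under H₀, where X ~ Binomial(17, 1/5).
Summing C(17,j)(1/5)^j(4/5)^{17−j} for j = 14,…,17 gives 9153/152587890625.

9153/152587890625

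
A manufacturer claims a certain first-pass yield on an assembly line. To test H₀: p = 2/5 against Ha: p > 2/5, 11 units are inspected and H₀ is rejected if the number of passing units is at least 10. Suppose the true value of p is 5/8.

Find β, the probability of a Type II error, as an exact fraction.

4109420421/4294967296

β = P(fail to reject H₀ | Ha true) = P(S ≤ 9 | p = 5/8), S ~ Binomial(11, 5/8).
Adding the binomial probabilities P(S=0)+…+P(S=9) at p = 5/8 gives 4109420421/4294967296.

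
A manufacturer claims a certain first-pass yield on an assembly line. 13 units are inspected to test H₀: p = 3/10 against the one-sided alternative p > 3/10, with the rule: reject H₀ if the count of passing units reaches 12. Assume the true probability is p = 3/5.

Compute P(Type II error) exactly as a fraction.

β = P(fail to reject H₀ | Ha true) = P(K ≤ 11 | p = 3/5), K ~ Binomial(13, 3/5).
Summing C(13,j)·(3/5)^j·(2/5)^{13-j} for j = 0..11 gives 1205291336/1220703125.

1205291336/1220703125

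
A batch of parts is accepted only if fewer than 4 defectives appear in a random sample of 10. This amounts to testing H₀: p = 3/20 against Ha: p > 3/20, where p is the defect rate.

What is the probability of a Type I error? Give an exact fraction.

Under H₀, K ~ Binomial(10, 3/20); the Type I error rate is P(K ≥ 4).
α = 1 − P(K ≤ 3) = 1 − 2432077314871/2560000000000 = 127922685129/2560000000000.

127922685129/2560000000000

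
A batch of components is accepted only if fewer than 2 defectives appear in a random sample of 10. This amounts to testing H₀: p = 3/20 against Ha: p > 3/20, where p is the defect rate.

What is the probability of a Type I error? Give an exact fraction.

α = P(reject H₀ | H₀ true) = P(Y ≥ 2 | p = 3/20), Y ~ Binomial(10, 3/20).
Via the complement, α = 1 − Σ_{j=0}^{1} C(10,j)(3/20)^j(17/20)^{10-j} = 4666369804641/10240000000000.

4666369804641/10240000000000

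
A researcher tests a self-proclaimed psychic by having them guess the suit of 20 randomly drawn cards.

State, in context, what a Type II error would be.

A Type II error would mean concluding that the subject is guessing at random (p = 1/4) (or at least failing to establish that the subject performs better than chance) when in fact the subject performs better than chance.

With the conventional null hypothesis that the subject is guessing at random (p = 1/4):
A Type II error is failing to reject H₀ when H₀ is false.
Here that means concluding there is no evidence of ability when actually the subject performs better than chance.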